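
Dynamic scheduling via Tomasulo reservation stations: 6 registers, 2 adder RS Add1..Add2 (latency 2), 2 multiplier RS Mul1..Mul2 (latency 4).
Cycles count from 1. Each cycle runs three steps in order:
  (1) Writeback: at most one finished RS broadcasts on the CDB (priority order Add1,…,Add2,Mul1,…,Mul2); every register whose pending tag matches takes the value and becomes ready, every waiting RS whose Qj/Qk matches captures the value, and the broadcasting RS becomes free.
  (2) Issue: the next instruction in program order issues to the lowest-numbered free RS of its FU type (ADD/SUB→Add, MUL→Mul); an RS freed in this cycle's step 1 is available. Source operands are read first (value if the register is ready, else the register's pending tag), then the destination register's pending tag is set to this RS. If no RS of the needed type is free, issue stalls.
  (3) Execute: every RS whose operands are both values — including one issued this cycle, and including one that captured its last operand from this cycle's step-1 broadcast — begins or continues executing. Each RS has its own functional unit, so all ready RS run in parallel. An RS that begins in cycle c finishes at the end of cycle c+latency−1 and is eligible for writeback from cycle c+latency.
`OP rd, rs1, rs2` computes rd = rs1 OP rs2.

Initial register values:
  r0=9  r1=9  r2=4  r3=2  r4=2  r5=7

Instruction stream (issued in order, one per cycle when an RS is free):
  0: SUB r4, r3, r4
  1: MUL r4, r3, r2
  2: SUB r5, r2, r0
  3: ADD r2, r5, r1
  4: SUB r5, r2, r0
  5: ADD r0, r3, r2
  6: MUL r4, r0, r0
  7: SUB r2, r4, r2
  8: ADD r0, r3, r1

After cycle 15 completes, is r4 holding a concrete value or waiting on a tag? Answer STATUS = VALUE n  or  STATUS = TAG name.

cycle 1: issue SUB r4<-Add1 // r0:9,r1:9,r2:4,r3:2,r4:Add1,r5:7
cycle 2: issue MUL r4<-Mul1 // r0:9,r1:9,r2:4,r3:2,r4:Mul1,r5:7
cycle 3: CDB Add1=0; issue SUB r5<-Add1 // r0:9,r1:9,r2:4,r3:2,r4:Mul1,r5:Add1
cycle 4: issue ADD r2<-Add2 // r0:9,r1:9,r2:Add2,r3:2,r4:Mul1,r5:Add1
cycle 5: CDB Add1=-5; issue SUB r5<-Add1 // r0:9,r1:9,r2:Add2,r3:2,r4:Mul1,r5:Add1
cycle 6: CDB Mul1=8; stall // r0:9,r1:9,r2:Add2,r3:2,r4:8,r5:Add1
cycle 7: CDB Add2=4; issue ADD r0<-Add2 // r0:Add2,r1:9,r2:4,r3:2,r4:8,r5:Add1
cycle 8: issue MUL r4<-Mul1 // r0:Add2,r1:9,r2:4,r3:2,r4:Mul1,r5:Add1
cycle 9: CDB Add1=-5; issue SUB r2<-Add1 // r0:Add2,r1:9,r2:Add1,r3:2,r4:Mul1,r5:-5
cycle 10: CDB Add2=6; issue ADD r0<-Add2 // r0:Add2,r1:9,r2:Add1,r3:2,r4:Mul1,r5:-5
cycle 11: - // r0:Add2,r1:9,r2:Add1,r3:2,r4:Mul1,r5:-5
cycle 12: CDB Add2=11 // r0:11,r1:9,r2:Add1,r3:2,r4:Mul1,r5:-5
cycle 13: - // r0:11,r1:9,r2:Add1,r3:2,r4:Mul1,r5:-5
cycle 14: CDB Mul1=36 // r0:11,r1:9,r2:Add1,r3:2,r4:36,r5:-5
cycle 15: - // r0:11,r1:9,r2:Add1,r3:2,r4:36,r5:-5

STATUS = VALUE 36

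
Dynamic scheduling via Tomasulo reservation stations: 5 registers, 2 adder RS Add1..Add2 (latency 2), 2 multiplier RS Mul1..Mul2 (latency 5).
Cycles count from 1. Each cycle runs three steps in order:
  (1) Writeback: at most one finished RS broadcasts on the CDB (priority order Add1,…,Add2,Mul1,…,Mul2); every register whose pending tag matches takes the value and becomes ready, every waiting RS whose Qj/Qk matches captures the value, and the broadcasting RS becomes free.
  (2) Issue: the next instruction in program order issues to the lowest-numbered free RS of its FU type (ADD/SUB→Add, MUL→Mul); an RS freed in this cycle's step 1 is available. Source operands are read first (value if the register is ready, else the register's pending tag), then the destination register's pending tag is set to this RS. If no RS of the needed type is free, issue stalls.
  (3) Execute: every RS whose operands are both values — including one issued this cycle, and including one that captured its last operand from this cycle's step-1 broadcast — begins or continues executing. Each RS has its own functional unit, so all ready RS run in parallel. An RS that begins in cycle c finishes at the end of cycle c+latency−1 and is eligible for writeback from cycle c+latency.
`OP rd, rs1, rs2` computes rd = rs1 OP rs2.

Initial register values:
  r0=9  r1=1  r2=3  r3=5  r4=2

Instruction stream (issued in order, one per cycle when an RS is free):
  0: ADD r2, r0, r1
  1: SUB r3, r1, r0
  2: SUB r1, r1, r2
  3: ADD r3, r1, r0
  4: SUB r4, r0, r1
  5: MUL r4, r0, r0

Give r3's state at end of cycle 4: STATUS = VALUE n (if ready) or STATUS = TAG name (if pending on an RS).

cycle 1: issue ADD r2<-Add1 // r0:9,r1:1,r2:Add1,r3:5,r4:2
cycle 2: issue SUB r3<-Add2 // r0:9,r1:1,r2:Add1,r3:Add2,r4:2
cycle 3: CDB Add1=10; issue SUB r1<-Add1 // r0:9,r1:Add1,r2:10,r3:Add2,r4:2
cycle 4: CDB Add2=-8; issue ADD r3<-Add2 // r0:9,r1:Add1,r2:10,r3:Add2,r4:2

STATUS = TAG Add2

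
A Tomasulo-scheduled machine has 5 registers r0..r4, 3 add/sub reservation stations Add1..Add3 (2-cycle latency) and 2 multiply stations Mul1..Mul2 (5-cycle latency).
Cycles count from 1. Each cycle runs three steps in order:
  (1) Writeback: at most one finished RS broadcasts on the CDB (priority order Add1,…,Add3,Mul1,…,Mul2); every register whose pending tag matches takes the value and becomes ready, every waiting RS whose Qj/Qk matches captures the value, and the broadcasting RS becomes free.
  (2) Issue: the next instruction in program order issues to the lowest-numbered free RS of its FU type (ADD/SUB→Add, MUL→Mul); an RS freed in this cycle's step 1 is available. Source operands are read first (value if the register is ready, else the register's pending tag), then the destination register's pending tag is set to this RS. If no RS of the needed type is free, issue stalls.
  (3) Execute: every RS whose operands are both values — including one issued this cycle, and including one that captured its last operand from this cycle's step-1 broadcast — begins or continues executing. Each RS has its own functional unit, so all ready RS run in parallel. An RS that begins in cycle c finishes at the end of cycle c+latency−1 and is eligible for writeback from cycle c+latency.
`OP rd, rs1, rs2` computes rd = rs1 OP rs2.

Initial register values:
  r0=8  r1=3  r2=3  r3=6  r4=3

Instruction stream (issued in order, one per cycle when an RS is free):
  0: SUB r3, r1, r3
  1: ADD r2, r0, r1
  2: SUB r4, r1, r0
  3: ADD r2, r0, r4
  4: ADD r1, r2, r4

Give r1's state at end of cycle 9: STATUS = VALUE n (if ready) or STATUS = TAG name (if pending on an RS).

STATUS = VALUE -2

cycle 1: issue SUB r3<-Add1 // r0:8,r1:3,r2:3,r3:Add1,r4:3
cycle 2: issue ADD r2<-Add2 // r0:8,r1:3,r2:Add2,r3:Add1,r4:3
cycle 3: CDB Add1=-3; issue SUB r4<-Add1 // r0:8,r1:3,r2:Add2,r3:-3,r4:Add1
cycle 4: CDB Add2=11; issue ADD r2<-Add2 // r0:8,r1:3,r2:Add2,r3:-3,r4:Add1
cycle 5: CDB Add1=-5; issue ADD r1<-Add1 // r0:8,r1:Add1,r2:Add2,r3:-3,r4:-5
cycle 6: - // r0:8,r1:Add1,r2:Add2,r3:-3,r4:-5
cycle 7: CDB Add2=3 // r0:8,r1:Add1,r2:3,r3:-3,r4:-5
cycle 8: - // r0:8,r1:Add1,r2:3,r3:-3,r4:-5
cycle 9: CDB Add1=-2 // r0:8,r1:-2,r2:3,r3:-3,r4:-5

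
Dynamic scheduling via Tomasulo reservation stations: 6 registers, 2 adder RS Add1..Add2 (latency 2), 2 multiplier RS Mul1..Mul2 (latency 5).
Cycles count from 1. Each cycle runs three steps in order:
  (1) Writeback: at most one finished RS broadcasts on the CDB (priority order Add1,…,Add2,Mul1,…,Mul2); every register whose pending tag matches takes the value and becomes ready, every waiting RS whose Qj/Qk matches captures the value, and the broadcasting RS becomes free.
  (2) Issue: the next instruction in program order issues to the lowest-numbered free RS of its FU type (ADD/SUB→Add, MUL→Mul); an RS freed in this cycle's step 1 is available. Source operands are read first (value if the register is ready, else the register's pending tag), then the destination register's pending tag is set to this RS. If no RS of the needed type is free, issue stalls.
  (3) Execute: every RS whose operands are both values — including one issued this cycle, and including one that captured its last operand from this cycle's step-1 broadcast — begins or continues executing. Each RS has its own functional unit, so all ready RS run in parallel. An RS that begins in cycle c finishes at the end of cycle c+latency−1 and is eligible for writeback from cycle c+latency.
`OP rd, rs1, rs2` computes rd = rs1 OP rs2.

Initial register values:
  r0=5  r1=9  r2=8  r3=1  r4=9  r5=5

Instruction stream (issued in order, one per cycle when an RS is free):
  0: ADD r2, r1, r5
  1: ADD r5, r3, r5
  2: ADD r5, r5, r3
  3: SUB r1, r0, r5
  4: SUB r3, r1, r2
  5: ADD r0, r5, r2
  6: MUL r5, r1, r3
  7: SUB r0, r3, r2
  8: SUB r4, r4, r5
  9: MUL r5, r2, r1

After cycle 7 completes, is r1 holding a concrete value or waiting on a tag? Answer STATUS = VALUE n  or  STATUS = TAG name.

c1: issue ADD r2<-Add1 | r0:5,r1:9,r2:Add1,r3:1,r4:9,r5:5
c2: issue ADD r5<-Add2 | r0:5,r1:9,r2:Add1,r3:1,r4:9,r5:Add2
c3: CDB Add1=14; issue ADD r5<-Add1 | r0:5,r1:9,r2:14,r3:1,r4:9,r5:Add1
c4: CDB Add2=6; issue SUB r1<-Add2 | r0:5,r1:Add2,r2:14,r3:1,r4:9,r5:Add1
c5: stall | r0:5,r1:Add2,r2:14,r3:1,r4:9,r5:Add1
c6: CDB Add1=7; issue SUB r3<-Add1 | r0:5,r1:Add2,r2:14,r3:Add1,r4:9,r5:7
c7: stall | r0:5,r1:Add2,r2:14,r3:Add1,r4:9,r5:7

STATUS = TAG Add2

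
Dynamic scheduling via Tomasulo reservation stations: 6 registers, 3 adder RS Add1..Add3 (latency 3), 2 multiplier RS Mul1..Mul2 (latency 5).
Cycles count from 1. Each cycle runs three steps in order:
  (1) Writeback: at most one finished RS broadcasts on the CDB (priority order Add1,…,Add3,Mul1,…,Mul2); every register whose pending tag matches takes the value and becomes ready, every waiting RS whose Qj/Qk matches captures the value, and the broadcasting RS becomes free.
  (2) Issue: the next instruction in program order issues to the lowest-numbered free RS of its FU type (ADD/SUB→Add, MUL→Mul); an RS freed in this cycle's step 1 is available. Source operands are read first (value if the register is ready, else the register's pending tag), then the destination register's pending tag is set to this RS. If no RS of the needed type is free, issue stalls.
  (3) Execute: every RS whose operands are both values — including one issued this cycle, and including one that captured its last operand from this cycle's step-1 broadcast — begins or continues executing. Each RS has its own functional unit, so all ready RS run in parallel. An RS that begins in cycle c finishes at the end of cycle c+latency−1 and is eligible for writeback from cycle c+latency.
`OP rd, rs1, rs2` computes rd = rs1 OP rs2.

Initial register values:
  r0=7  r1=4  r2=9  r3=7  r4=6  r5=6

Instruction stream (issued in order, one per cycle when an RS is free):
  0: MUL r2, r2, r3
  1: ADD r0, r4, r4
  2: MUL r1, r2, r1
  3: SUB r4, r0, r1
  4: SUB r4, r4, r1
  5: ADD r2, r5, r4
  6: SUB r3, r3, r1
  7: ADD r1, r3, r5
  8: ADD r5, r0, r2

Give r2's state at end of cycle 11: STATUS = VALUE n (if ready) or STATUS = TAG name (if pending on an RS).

cycle 1: issue MUL r2<-Mul1 // r0:7,r1:4,r2:Mul1,r3:7,r4:6,r5:6
cycle 2: issue ADD r0<-Add1 // r0:Add1,r1:4,r2:Mul1,r3:7,r4:6,r5:6
cycle 3: issue MUL r1<-Mul2 // r0:Add1,r1:Mul2,r2:Mul1,r3:7,r4:6,r5:6
cycle 4: issue SUB r4<-Add2 // r0:Add1,r1:Mul2,r2:Mul1,r3:7,r4:Add2,r5:6
cycle 5: CDB Add1=12; issue SUB r4<-Add1 // r0:12,r1:Mul2,r2:Mul1,r3:7,r4:Add1,r5:6
cycle 6: CDB Mul1=63; issue ADD r2<-Add3 // r0:12,r1:Mul2,r2:Add3,r3:7,r4:Add1,r5:6
cycle 7: stall // r0:12,r1:Mul2,r2:Add3,r3:7,r4:Add1,r5:6
cycle 8: stall // r0:12,r1:Mul2,r2:Add3,r3:7,r4:Add1,r5:6
cycle 9: stall // r0:12,r1:Mul2,r2:Add3,r3:7,r4:Add1,r5:6
cycle 10: stall // r0:12,r1:Mul2,r2:Add3,r3:7,r4:Add1,r5:6
cycle 11: CDB Mul2=252; stall // r0:12,r1:252,r2:Add3,r3:7,r4:Add1,r5:6

STATUS = TAG Add3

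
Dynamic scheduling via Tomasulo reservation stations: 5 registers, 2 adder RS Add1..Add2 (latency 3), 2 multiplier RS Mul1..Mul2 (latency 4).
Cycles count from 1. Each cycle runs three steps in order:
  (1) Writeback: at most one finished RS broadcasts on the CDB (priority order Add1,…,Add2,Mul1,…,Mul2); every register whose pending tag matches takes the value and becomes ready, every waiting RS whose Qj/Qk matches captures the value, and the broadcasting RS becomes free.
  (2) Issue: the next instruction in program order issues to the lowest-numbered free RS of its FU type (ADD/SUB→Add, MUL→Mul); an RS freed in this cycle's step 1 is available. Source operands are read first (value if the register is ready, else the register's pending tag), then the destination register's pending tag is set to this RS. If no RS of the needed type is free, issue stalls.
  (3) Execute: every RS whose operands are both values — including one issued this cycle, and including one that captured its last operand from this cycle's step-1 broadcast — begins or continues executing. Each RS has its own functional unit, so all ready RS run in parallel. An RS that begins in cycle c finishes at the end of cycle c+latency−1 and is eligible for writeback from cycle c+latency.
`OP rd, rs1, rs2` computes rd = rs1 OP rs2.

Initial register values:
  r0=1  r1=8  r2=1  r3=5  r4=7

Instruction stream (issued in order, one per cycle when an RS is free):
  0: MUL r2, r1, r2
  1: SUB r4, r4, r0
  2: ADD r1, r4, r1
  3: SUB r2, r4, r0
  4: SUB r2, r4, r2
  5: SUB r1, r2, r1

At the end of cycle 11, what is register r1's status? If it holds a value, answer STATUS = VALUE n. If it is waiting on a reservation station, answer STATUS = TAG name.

cycle 1: issue MUL r2<-Mul1 // r0:1,r1:8,r2:Mul1,r3:5,r4:7
cycle 2: issue SUB r4<-Add1 // r0:1,r1:8,r2:Mul1,r3:5,r4:Add1
cycle 3: issue ADD r1<-Add2 // r0:1,r1:Add2,r2:Mul1,r3:5,r4:Add1
cycle 4: stall // r0:1,r1:Add2,r2:Mul1,r3:5,r4:Add1
cycle 5: CDB Add1=6; issue SUB r2<-Add1 // r0:1,r1:Add2,r2:Add1,r3:5,r4:6
cycle 6: CDB Mul1=8; stall // r0:1,r1:Add2,r2:Add1,r3:5,r4:6
cycle 7: stall // r0:1,r1:Add2,r2:Add1,r3:5,r4:6
cycle 8: CDB Add1=5; issue SUB r2<-Add1 // r0:1,r1:Add2,r2:Add1,r3:5,r4:6
cycle 9: CDB Add2=14; issue SUB r1<-Add2 // r0:1,r1:Add2,r2:Add1,r3:5,r4:6
cycle 10: - // r0:1,r1:Add2,r2:Add1,r3:5,r4:6
cycle 11: CDB Add1=1 // r0:1,r1:Add2,r2:1,r3:5,r4:6

STATUS = TAG Add2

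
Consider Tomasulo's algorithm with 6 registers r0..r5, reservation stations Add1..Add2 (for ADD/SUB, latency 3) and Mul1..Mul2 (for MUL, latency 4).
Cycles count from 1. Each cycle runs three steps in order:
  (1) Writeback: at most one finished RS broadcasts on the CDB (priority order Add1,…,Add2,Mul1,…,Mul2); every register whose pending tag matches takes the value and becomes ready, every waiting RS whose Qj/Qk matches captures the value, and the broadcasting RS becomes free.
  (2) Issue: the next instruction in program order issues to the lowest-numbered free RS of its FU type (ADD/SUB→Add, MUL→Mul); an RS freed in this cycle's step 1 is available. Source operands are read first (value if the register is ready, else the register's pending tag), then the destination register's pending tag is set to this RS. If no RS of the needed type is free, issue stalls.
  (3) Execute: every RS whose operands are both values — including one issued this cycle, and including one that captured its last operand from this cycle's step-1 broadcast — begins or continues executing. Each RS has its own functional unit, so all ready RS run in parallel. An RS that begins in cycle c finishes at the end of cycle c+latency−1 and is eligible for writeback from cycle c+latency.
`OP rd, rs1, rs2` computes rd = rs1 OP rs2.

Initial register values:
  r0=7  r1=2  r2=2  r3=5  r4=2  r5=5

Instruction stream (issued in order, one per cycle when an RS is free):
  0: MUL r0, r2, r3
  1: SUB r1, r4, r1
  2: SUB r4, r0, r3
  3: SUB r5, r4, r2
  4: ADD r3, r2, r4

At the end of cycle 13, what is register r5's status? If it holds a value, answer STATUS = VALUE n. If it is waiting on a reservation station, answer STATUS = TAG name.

c1: issue MUL r0<-Mul1 | r0:Mul1,r1:2,r2:2,r3:5,r4:2,r5:5
c2: issue SUB r1<-Add1 | r0:Mul1,r1:Add1,r2:2,r3:5,r4:2,r5:5
c3: issue SUB r4<-Add2 | r0:Mul1,r1:Add1,r2:2,r3:5,r4:Add2,r5:5
c4: stall | r0:Mul1,r1:Add1,r2:2,r3:5,r4:Add2,r5:5
c5: CDB Add1=0; issue SUB r5<-Add1 | r0:Mul1,r1:0,r2:2,r3:5,r4:Add2,r5:Add1
c6: CDB Mul1=10; stall | r0:10,r1:0,r2:2,r3:5,r4:Add2,r5:Add1
c7: stall | r0:10,r1:0,r2:2,r3:5,r4:Add2,r5:Add1
c8: stall | r0:10,r1:0,r2:2,r3:5,r4:Add2,r5:Add1
c9: CDB Add2=5; issue ADD r3<-Add2 | r0:10,r1:0,r2:2,r3:Add2,r4:5,r5:Add1
c10: - | r0:10,r1:0,r2:2,r3:Add2,r4:5,r5:Add1
c11: - | r0:10,r1:0,r2:2,r3:Add2,r4:5,r5:Add1
c12: CDB Add1=3 | r0:10,r1:0,r2:2,r3:Add2,r4:5,r5:3
c13: CDB Add2=7 | r0:10,r1:0,r2:2,r3:7,r4:5,r5:3

STATUS = VALUE 3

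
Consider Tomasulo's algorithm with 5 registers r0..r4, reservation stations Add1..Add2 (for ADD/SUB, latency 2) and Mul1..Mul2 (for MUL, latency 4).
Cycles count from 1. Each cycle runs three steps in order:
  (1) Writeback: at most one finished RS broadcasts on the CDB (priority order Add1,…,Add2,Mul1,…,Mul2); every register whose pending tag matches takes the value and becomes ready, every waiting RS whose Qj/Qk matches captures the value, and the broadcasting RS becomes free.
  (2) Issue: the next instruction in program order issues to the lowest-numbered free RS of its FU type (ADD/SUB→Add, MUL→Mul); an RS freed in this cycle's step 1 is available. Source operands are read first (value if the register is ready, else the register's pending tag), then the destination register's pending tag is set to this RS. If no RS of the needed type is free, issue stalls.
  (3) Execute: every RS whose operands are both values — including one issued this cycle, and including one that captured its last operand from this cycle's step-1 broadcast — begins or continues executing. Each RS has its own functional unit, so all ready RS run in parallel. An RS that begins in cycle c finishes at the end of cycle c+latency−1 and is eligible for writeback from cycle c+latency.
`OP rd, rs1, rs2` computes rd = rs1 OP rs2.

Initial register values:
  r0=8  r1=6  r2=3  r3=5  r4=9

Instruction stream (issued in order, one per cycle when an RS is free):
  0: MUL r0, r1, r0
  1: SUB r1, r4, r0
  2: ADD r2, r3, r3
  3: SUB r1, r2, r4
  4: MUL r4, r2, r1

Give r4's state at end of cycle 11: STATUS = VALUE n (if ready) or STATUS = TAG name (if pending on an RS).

c1: issue MUL r0<-Mul1 | r0:Mul1,r1:6,r2:3,r3:5,r4:9
c2: issue SUB r1<-Add1 | r0:Mul1,r1:Add1,r2:3,r3:5,r4:9
c3: issue ADD r2<-Add2 | r0:Mul1,r1:Add1,r2:Add2,r3:5,r4:9
c4: stall | r0:Mul1,r1:Add1,r2:Add2,r3:5,r4:9
c5: CDB Add2=10; issue SUB r1<-Add2 | r0:Mul1,r1:Add2,r2:10,r3:5,r4:9
c6: CDB Mul1=48; issue MUL r4<-Mul1 | r0:48,r1:Add2,r2:10,r3:5,r4:Mul1
c7: CDB Add2=1 | r0:48,r1:1,r2:10,r3:5,r4:Mul1
c8: CDB Add1=-39 | r0:48,r1:1,r2:10,r3:5,r4:Mul1
c9: - | r0:48,r1:1,r2:10,r3:5,r4:Mul1
c10: - | r0:48,r1:1,r2:10,r3:5,r4:Mul1
c11: CDB Mul1=10 | r0:48,r1:1,r2:10,r3:5,r4:10

STATUS = VALUE 10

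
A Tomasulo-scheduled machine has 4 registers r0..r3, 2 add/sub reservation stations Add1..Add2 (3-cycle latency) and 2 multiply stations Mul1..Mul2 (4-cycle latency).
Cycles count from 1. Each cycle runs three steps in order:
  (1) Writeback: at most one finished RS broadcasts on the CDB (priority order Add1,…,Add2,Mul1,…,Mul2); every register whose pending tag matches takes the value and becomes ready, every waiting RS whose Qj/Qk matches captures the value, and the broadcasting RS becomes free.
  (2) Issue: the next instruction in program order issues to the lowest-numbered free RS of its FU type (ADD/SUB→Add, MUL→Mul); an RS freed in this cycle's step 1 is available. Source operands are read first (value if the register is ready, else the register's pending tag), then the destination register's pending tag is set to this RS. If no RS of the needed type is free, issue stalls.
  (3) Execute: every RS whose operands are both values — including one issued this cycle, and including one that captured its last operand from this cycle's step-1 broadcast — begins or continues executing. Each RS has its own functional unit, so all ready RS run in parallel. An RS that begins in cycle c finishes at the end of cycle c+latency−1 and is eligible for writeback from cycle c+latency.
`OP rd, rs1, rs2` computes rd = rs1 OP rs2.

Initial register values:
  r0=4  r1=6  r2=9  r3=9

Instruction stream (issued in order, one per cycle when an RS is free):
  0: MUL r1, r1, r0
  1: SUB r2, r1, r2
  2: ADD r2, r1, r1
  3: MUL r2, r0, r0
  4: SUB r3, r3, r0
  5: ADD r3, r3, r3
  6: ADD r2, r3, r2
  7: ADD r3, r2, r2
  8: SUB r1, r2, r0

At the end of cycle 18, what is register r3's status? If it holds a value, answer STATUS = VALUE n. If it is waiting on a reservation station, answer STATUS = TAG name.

cycle 1: issue MUL r1<-Mul1 // r0:4,r1:Mul1,r2:9,r3:9
cycle 2: issue SUB r2<-Add1 // r0:4,r1:Mul1,r2:Add1,r3:9
cycle 3: issue ADD r2<-Add2 // r0:4,r1:Mul1,r2:Add2,r3:9
cycle 4: issue MUL r2<-Mul2 // r0:4,r1:Mul1,r2:Mul2,r3:9
cycle 5: CDB Mul1=24; stall // r0:4,r1:24,r2:Mul2,r3:9
cycle 6: stall // r0:4,r1:24,r2:Mul2,r3:9
cycle 7: stall // r0:4,r1:24,r2:Mul2,r3:9
cycle 8: CDB Add1=15; issue SUB r3<-Add1 // r0:4,r1:24,r2:Mul2,r3:Add1
cycle 9: CDB Add2=48; issue ADD r3<-Add2 // r0:4,r1:24,r2:Mul2,r3:Add2
cycle 10: CDB Mul2=16; stall // r0:4,r1:24,r2:16,r3:Add2
cycle 11: CDB Add1=5; issue ADD r2<-Add1 // r0:4,r1:24,r2:Add1,r3:Add2
cycle 12: stall // r0:4,r1:24,r2:Add1,r3:Add2
cycle 13: stall // r0:4,r1:24,r2:Add1,r3:Add2
cycle 14: CDB Add2=10; issue ADD r3<-Add2 // r0:4,r1:24,r2:Add1,r3:Add2
cycle 15: stall // r0:4,r1:24,r2:Add1,r3:Add2
cycle 16: stall // r0:4,r1:24,r2:Add1,r3:Add2
cycle 17: CDB Add1=26; issue SUB r1<-Add1 // r0:4,r1:Add1,r2:26,r3:Add2
cycle 18: - // r0:4,r1:Add1,r2:26,r3:Add2

STATUS = TAG Add2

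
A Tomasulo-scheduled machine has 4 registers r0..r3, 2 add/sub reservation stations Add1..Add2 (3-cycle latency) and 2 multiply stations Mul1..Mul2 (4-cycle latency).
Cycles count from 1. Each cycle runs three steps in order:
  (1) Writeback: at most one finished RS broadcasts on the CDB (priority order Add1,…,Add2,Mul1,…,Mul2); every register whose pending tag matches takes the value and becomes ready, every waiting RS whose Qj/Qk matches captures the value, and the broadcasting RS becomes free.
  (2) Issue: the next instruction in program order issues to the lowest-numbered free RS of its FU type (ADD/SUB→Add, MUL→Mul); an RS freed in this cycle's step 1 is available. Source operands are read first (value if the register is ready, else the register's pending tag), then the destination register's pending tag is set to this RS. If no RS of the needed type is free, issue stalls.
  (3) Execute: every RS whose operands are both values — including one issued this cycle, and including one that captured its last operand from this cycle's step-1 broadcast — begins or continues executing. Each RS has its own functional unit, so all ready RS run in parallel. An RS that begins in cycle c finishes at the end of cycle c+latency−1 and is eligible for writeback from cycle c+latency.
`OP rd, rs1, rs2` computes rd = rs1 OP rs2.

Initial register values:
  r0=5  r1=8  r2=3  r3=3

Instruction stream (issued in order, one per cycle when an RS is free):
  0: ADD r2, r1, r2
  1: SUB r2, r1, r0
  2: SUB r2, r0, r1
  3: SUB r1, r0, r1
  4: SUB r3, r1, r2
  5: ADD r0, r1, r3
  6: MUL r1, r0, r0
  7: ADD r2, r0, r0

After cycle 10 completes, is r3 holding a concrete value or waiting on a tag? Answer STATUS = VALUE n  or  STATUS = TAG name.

STATUS = TAG Add1

c1: issue ADD r2<-Add1 | r0:5,r1:8,r2:Add1,r3:3
c2: issue SUB r2<-Add2 | r0:5,r1:8,r2:Add2,r3:3
c3: stall | r0:5,r1:8,r2:Add2,r3:3
c4: CDB Add1=11; issue SUB r2<-Add1 | r0:5,r1:8,r2:Add1,r3:3
c5: CDB Add2=3; issue SUB r1<-Add2 | r0:5,r1:Add2,r2:Add1,r3:3
c6: stall | r0:5,r1:Add2,r2:Add1,r3:3
c7: CDB Add1=-3; issue SUB r3<-Add1 | r0:5,r1:Add2,r2:-3,r3:Add1
c8: CDB Add2=-3; issue ADD r0<-Add2 | r0:Add2,r1:-3,r2:-3,r3:Add1
c9: issue MUL r1<-Mul1 | r0:Add2,r1:Mul1,r2:-3,r3:Add1
c10: stall | r0:Add2,r1:Mul1,r2:-3,r3:Add1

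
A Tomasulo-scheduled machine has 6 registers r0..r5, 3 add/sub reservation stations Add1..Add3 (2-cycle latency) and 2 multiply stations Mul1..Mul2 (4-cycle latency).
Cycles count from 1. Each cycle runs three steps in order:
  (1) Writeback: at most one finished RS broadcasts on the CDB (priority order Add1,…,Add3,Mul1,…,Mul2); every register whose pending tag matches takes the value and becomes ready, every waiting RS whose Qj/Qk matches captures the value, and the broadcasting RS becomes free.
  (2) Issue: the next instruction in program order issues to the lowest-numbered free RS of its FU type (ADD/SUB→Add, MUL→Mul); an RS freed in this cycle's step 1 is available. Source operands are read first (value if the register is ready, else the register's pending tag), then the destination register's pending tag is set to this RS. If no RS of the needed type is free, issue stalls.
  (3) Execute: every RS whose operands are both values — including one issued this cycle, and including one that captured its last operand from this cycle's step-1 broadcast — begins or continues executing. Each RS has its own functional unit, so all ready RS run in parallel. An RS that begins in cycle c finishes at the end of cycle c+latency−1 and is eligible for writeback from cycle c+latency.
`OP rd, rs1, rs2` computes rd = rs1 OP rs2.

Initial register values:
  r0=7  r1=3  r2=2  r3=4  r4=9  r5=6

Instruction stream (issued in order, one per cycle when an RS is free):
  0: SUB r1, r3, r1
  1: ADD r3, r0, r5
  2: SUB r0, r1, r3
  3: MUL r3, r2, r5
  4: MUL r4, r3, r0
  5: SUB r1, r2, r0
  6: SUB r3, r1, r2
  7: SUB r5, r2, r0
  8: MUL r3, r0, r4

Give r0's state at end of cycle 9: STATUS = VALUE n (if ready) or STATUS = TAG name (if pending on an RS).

cycle 1: issue SUB r1<-Add1 // r0:7,r1:Add1,r2:2,r3:4,r4:9,r5:6
cycle 2: issue ADD r3<-Add2 // r0:7,r1:Add1,r2:2,r3:Add2,r4:9,r5:6
cycle 3: CDB Add1=1; issue SUB r0<-Add1 // r0:Add1,r1:1,r2:2,r3:Add2,r4:9,r5:6
cycle 4: CDB Add2=13; issue MUL r3<-Mul1 // r0:Add1,r1:1,r2:2,r3:Mul1,r4:9,r5:6
cycle 5: issue MUL r4<-Mul2 // r0:Add1,r1:1,r2:2,r3:Mul1,r4:Mul2,r5:6
cycle 6: CDB Add1=-12; issue SUB r1<-Add1 // r0:-12,r1:Add1,r2:2,r3:Mul1,r4:Mul2,r5:6
cycle 7: issue SUB r3<-Add2 // r0:-12,r1:Add1,r2:2,r3:Add2,r4:Mul2,r5:6
cycle 8: CDB Add1=14; issue SUB r5<-Add1 // r0:-12,r1:14,r2:2,r3:Add2,r4:Mul2,r5:Add1
cycle 9: CDB Mul1=12; issue MUL r3<-Mul1 // r0:-12,r1:14,r2:2,r3:Mul1,r4:Mul2,r5:Add1

STATUS = VALUE -12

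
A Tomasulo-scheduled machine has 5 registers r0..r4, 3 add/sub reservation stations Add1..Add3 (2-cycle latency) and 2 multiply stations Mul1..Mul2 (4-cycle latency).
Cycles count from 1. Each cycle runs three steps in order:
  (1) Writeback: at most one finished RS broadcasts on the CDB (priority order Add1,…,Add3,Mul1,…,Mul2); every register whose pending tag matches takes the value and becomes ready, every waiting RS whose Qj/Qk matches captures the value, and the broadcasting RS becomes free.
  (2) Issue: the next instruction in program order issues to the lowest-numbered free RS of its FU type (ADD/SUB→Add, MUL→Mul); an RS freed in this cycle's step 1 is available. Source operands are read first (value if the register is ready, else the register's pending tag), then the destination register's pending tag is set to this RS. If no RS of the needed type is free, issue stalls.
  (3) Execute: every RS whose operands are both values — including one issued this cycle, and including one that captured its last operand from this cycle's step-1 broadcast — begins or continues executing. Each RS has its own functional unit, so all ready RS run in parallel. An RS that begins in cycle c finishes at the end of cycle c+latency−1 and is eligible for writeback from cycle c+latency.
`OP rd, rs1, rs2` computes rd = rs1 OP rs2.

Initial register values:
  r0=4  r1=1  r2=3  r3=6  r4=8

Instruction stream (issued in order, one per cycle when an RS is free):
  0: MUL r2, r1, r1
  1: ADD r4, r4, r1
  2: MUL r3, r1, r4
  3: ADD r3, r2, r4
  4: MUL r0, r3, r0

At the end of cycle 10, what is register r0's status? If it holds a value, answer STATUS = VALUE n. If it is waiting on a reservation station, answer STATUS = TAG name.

c1: issue MUL r2<-Mul1 | r0:4,r1:1,r2:Mul1,r3:6,r4:8
c2: issue ADD r4<-Add1 | r0:4,r1:1,r2:Mul1,r3:6,r4:Add1
c3: issue MUL r3<-Mul2 | r0:4,r1:1,r2:Mul1,r3:Mul2,r4:Add1
c4: CDB Add1=9; issue ADD r3<-Add1 | r0:4,r1:1,r2:Mul1,r3:Add1,r4:9
c5: CDB Mul1=1; issue MUL r0<-Mul1 | r0:Mul1,r1:1,r2:1,r3:Add1,r4:9
c6: - | r0:Mul1,r1:1,r2:1,r3:Add1,r4:9
c7: CDB Add1=10 | r0:Mul1,r1:1,r2:1,r3:10,r4:9
c8: CDB Mul2=9 | r0:Mul1,r1:1,r2:1,r3:10,r4:9
c9: - | r0:Mul1,r1:1,r2:1,r3:10,r4:9
c10: - | r0:Mul1,r1:1,r2:1,r3:10,r4:9

STATUS = TAG Mul1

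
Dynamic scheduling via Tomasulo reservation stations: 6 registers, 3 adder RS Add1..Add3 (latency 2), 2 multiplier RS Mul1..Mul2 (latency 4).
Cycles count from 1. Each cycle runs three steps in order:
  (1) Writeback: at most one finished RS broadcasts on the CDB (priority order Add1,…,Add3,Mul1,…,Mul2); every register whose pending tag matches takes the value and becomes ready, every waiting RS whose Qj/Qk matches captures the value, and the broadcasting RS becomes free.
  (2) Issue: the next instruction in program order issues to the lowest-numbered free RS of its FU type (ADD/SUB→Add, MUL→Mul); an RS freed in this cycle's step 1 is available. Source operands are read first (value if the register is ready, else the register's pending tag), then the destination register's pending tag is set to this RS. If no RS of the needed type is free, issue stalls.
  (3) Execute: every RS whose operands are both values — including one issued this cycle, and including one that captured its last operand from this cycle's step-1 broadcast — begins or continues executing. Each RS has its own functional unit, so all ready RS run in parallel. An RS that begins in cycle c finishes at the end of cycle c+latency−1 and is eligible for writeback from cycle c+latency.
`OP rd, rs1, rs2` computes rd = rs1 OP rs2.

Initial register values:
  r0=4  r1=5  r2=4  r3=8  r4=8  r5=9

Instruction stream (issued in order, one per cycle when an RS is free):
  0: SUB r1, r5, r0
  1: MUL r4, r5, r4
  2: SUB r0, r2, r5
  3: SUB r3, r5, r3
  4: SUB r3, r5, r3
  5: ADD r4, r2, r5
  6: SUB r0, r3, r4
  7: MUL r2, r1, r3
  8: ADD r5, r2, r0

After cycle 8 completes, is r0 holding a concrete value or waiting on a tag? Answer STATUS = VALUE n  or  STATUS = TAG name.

c1: issue SUB r1<-Add1 | r0:4,r1:Add1,r2:4,r3:8,r4:8,r5:9
c2: issue MUL r4<-Mul1 | r0:4,r1:Add1,r2:4,r3:8,r4:Mul1,r5:9
c3: CDB Add1=5; issue SUB r0<-Add1 | r0:Add1,r1:5,r2:4,r3:8,r4:Mul1,r5:9
c4: issue SUB r3<-Add2 | r0:Add1,r1:5,r2:4,r3:Add2,r4:Mul1,r5:9
c5: CDB Add1=-5; issue SUB r3<-Add1 | r0:-5,r1:5,r2:4,r3:Add1,r4:Mul1,r5:9
c6: CDB Add2=1; issue ADD r4<-Add2 | r0:-5,r1:5,r2:4,r3:Add1,r4:Add2,r5:9
c7: CDB Mul1=72; issue SUB r0<-Add3 | r0:Add3,r1:5,r2:4,r3:Add1,r4:Add2,r5:9
c8: CDB Add1=8; issue MUL r2<-Mul1 | r0:Add3,r1:5,r2:Mul1,r3:8,r4:Add2,r5:9

STATUS = TAG Add3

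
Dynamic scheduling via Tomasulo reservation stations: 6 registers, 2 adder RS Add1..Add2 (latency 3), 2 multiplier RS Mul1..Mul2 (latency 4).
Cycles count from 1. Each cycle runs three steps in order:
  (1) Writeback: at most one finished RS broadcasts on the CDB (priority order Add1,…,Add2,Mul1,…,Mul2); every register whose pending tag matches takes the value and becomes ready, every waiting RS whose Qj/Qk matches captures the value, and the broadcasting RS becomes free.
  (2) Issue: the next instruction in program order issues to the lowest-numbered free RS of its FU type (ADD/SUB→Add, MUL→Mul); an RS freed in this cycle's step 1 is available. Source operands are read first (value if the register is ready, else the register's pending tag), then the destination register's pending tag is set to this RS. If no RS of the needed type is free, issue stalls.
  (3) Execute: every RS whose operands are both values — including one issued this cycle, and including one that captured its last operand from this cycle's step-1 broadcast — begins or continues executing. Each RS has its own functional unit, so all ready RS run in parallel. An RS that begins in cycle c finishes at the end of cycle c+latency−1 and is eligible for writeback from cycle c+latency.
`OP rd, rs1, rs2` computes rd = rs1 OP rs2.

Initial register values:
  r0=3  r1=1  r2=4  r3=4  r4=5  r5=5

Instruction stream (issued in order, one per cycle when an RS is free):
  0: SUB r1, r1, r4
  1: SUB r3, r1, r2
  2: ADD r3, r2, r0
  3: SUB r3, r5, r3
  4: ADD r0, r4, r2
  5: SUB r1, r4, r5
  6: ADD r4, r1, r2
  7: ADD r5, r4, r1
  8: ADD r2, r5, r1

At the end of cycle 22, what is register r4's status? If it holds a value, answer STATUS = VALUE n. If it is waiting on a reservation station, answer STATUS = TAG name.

  c1: issue SUB r1<-Add1  regs: r0:3,r1:Add1,r2:4,r3:4,r4:5,r5:5
  c2: issue SUB r3<-Add2  regs: r0:3,r1:Add1,r2:4,r3:Add2,r4:5,r5:5
  c3: stall  regs: r0:3,r1:Add1,r2:4,r3:Add2,r4:5,r5:5
  c4: CDB Add1=-4; issue ADD r3<-Add1  regs: r0:3,r1:-4,r2:4,r3:Add1,r4:5,r5:5
  c5: stall  regs: r0:3,r1:-4,r2:4,r3:Add1,r4:5,r5:5
  c6: stall  regs: r0:3,r1:-4,r2:4,r3:Add1,r4:5,r5:5
  c7: CDB Add1=7; issue SUB r3<-Add1  regs: r0:3,r1:-4,r2:4,r3:Add1,r4:5,r5:5
  c8: CDB Add2=-8; issue ADD r0<-Add2  regs: r0:Add2,r1:-4,r2:4,r3:Add1,r4:5,r5:5
  c9: stall  regs: r0:Add2,r1:-4,r2:4,r3:Add1,r4:5,r5:5
  c10: CDB Add1=-2; issue SUB r1<-Add1  regs: r0:Add2,r1:Add1,r2:4,r3:-2,r4:5,r5:5
  c11: CDB Add2=9; issue ADD r4<-Add2  regs: r0:9,r1:Add1,r2:4,r3:-2,r4:Add2,r5:5
  c12: stall  regs: r0:9,r1:Add1,r2:4,r3:-2,r4:Add2,r5:5
  c13: CDB Add1=0; issue ADD r5<-Add1  regs: r0:9,r1:0,r2:4,r3:-2,r4:Add2,r5:Add1
  c14: stall  regs: r0:9,r1:0,r2:4,r3:-2,r4:Add2,r5:Add1
  c15: stall  regs: r0:9,r1:0,r2:4,r3:-2,r4:Add2,r5:Add1
  c16: CDB Add2=4; issue ADD r2<-Add2  regs: r0:9,r1:0,r2:Add2,r3:-2,r4:4,r5:Add1
  c17: -  regs: r0:9,r1:0,r2:Add2,r3:-2,r4:4,r5:Add1
  c18: -  regs: r0:9,r1:0,r2:Add2,r3:-2,r4:4,r5:Add1
  c19: CDB Add1=4  regs: r0:9,r1:0,r2:Add2,r3:-2,r4:4,r5:4
  c20: -  regs: r0:9,r1:0,r2:Add2,r3:-2,r4:4,r5:4
  c21: -  regs: r0:9,r1:0,r2:Add2,r3:-2,r4:4,r5:4
  c22: CDB Add2=4  regs: r0:9,r1:0,r2:4,r3:-2,r4:4,r5:4

STATUS = VALUE 4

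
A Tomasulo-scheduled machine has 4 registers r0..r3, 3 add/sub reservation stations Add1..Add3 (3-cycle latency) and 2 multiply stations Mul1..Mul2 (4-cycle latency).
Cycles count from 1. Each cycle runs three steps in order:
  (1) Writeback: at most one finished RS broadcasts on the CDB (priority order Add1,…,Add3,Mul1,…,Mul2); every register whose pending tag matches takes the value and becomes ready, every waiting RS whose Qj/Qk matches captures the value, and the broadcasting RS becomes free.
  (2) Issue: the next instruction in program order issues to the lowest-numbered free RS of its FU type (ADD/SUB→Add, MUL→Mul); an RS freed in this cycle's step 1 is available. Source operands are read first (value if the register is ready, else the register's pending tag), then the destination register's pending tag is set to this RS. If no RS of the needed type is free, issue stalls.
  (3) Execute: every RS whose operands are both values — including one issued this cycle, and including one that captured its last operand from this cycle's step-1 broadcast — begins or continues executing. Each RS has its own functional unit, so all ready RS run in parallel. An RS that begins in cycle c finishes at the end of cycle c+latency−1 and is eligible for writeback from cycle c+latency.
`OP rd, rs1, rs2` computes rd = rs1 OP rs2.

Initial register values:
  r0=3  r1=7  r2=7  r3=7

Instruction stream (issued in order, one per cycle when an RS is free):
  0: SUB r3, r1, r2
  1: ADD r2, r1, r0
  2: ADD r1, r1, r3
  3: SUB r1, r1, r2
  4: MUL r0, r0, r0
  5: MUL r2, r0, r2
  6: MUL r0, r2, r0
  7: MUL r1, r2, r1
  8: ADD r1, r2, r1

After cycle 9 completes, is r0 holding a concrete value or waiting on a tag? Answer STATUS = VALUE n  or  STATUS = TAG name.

STATUS = TAG Mul1

c1: issue SUB r3<-Add1 | r0:3,r1:7,r2:7,r3:Add1
c2: issue ADD r2<-Add2 | r0:3,r1:7,r2:Add2,r3:Add1
c3: issue ADD r1<-Add3 | r0:3,r1:Add3,r2:Add2,r3:Add1
c4: CDB Add1=0; issue SUB r1<-Add1 | r0:3,r1:Add1,r2:Add2,r3:0
c5: CDB Add2=10; issue MUL r0<-Mul1 | r0:Mul1,r1:Add1,r2:10,r3:0
c6: issue MUL r2<-Mul2 | r0:Mul1,r1:Add1,r2:Mul2,r3:0
c7: CDB Add3=7; stall | r0:Mul1,r1:Add1,r2:Mul2,r3:0
c8: stall | r0:Mul1,r1:Add1,r2:Mul2,r3:0
c9: CDB Mul1=9; issue MUL r0<-Mul1 | r0:Mul1,r1:Add1,r2:Mul2,r3:0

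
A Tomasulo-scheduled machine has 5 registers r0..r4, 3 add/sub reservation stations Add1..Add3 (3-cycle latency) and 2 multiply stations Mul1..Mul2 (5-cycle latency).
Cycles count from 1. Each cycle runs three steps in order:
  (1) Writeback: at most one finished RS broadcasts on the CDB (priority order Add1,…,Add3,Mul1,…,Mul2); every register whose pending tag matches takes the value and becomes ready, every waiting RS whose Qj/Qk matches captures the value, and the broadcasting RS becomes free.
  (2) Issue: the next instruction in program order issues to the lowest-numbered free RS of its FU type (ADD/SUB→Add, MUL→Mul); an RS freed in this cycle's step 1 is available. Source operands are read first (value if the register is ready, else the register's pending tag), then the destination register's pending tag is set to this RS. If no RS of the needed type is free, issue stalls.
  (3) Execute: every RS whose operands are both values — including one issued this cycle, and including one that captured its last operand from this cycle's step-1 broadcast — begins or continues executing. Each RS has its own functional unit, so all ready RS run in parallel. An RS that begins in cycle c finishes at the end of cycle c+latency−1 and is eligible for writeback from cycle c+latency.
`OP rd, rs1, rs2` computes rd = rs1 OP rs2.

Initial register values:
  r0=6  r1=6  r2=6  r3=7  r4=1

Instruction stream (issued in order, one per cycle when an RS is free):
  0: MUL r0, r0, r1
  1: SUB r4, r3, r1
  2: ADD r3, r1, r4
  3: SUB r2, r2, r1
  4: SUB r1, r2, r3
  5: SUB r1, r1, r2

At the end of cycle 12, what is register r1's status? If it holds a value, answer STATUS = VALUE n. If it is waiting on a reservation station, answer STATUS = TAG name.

c1: issue MUL r0<-Mul1 | r0:Mul1,r1:6,r2:6,r3:7,r4:1
c2: issue SUB r4<-Add1 | r0:Mul1,r1:6,r2:6,r3:7,r4:Add1
c3: issue ADD r3<-Add2 | r0:Mul1,r1:6,r2:6,r3:Add2,r4:Add1
c4: issue SUB r2<-Add3 | r0:Mul1,r1:6,r2:Add3,r3:Add2,r4:Add1
c5: CDB Add1=1; issue SUB r1<-Add1 | r0:Mul1,r1:Add1,r2:Add3,r3:Add2,r4:1
c6: CDB Mul1=36; stall | r0:36,r1:Add1,r2:Add3,r3:Add2,r4:1
c7: CDB Add3=0; issue SUB r1<-Add3 | r0:36,r1:Add3,r2:0,r3:Add2,r4:1
c8: CDB Add2=7 | r0:36,r1:Add3,r2:0,r3:7,r4:1
c9: - | r0:36,r1:Add3,r2:0,r3:7,r4:1
c10: - | r0:36,r1:Add3,r2:0,r3:7,r4:1
c11: CDB Add1=-7 | r0:36,r1:Add3,r2:0,r3:7,r4:1
c12: - | r0:36,r1:Add3,r2:0,r3:7,r4:1

STATUS = TAG Add3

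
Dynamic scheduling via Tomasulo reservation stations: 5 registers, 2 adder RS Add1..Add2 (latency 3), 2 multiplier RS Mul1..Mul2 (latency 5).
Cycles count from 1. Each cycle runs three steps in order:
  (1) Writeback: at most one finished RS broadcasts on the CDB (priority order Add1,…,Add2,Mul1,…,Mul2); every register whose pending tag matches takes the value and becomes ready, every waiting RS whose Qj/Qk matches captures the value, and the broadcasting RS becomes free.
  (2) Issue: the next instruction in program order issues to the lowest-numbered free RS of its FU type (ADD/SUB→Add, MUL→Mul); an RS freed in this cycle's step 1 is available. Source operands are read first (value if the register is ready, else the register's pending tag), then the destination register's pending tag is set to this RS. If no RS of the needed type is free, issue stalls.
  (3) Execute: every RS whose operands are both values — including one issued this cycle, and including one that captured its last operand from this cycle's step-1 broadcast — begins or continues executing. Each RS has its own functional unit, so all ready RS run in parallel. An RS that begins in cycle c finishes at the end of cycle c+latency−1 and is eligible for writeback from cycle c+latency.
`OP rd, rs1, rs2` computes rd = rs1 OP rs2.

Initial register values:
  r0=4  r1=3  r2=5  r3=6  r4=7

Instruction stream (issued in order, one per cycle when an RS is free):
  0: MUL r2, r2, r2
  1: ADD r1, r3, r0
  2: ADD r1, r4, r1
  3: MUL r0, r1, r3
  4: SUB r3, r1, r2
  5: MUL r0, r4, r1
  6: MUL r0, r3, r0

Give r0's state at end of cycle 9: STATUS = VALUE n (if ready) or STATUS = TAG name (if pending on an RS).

STATUS = TAG Mul1

cycle 1: issue MUL r2<-Mul1 // r0:4,r1:3,r2:Mul1,r3:6,r4:7
cycle 2: issue ADD r1<-Add1 // r0:4,r1:Add1,r2:Mul1,r3:6,r4:7
cycle 3: issue ADD r1<-Add2 // r0:4,r1:Add2,r2:Mul1,r3:6,r4:7
cycle 4: issue MUL r0<-Mul2 // r0:Mul2,r1:Add2,r2:Mul1,r3:6,r4:7
cycle 5: CDB Add1=10; issue SUB r3<-Add1 // r0:Mul2,r1:Add2,r2:Mul1,r3:Add1,r4:7
cycle 6: CDB Mul1=25; issue MUL r0<-Mul1 // r0:Mul1,r1:Add2,r2:25,r3:Add1,r4:7
cycle 7: stall // r0:Mul1,r1:Add2,r2:25,r3:Add1,r4:7
cycle 8: CDB Add2=17; stall // r0:Mul1,r1:17,r2:25,r3:Add1,r4:7
cycle 9: stall // r0:Mul1,r1:17,r2:25,r3:Add1,r4:7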